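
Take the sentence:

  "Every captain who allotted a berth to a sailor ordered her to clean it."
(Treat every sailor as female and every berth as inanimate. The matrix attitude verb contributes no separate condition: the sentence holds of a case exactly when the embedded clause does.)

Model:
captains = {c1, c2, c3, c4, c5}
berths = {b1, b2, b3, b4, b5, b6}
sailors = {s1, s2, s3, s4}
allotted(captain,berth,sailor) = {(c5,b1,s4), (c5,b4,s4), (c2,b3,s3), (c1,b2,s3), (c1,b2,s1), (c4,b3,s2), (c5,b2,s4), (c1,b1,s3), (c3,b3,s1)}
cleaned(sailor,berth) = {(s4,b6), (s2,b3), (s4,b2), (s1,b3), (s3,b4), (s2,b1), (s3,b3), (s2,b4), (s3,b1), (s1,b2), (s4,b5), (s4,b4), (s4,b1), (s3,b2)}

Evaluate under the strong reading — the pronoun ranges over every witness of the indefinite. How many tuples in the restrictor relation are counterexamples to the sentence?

0

"her" takes "a sailor" as antecedent and "it" takes "a berth"; both are donkey pronouns co-varying with the restrictor.
Strong reading: for every (c,b,s) with allotted(c,b,s), cleaned(s,b).
Restrictor triples: (c1,b1,s3)→cleaned(s3,b1) ✓  (c1,b2,s1)→cleaned(s1,b2) ✓  (c1,b2,s3)→cleaned(s3,b2) ✓  (c2,b3,s3)→cleaned(s3,b3) ✓  (c3,b3,s1)→cleaned(s1,b3) ✓  (c4,b3,s2)→cleaned(s2,b3) ✓  (c5,b1,s4)→cleaned(s4,b1) ✓  (c5,b2,s4)→cleaned(s4,b2) ✓  (c5,b4,s4)→cleaned(s4,b4) ✓
Counterexamples (restrictor triples failing the scope): 0.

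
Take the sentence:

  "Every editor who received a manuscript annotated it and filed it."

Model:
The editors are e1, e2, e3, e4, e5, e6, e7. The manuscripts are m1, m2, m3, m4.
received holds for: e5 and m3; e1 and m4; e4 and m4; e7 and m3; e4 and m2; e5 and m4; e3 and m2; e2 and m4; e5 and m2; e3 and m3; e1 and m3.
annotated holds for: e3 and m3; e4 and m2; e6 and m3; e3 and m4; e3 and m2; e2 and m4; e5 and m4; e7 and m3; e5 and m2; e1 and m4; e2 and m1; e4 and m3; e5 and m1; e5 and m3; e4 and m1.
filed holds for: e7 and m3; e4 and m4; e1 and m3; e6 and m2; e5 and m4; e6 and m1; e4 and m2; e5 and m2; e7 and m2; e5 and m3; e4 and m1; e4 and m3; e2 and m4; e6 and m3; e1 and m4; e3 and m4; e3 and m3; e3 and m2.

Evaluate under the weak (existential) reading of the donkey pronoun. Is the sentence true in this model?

"it" takes "a manuscript" as antecedent — a donkey pronoun bound across the clause boundary.
Weak reading: every editor e with some received-manuscript has at least one received-manuscript m such that annotated(e,m) ∧ filed(e,m).
Per editor: e1:✓  e2:✓  e3:✓  e4:✓  e5:✓  e7:✓
Every editor in the restrictor has a witness.

True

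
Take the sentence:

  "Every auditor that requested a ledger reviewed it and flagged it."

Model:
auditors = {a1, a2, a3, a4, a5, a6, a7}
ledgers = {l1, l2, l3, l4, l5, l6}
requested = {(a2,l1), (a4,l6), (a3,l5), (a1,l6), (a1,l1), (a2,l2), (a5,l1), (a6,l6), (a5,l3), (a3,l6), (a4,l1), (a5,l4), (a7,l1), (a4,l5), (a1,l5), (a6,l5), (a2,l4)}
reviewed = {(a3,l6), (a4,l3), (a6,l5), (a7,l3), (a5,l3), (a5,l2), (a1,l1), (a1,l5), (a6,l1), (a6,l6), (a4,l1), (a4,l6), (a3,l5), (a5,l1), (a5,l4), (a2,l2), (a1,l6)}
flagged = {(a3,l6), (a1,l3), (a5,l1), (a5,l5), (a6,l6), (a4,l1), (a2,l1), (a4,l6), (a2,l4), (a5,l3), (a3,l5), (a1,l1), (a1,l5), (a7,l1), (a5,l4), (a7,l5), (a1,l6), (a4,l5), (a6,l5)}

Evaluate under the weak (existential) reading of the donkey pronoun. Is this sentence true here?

"it" takes "a ledger" as antecedent — a donkey pronoun bound across the clause boundary.
Weak reading: every auditor a with some requested-ledger has at least one requested-ledger l such that reviewed(a,l) ∧ flagged(a,l).
Per auditor: a1:✓  a2:✗  a3:✓  a4:✓  a5:✓  a6:✓  a7:✗
a2 has no witness among its requested-ledgers.

False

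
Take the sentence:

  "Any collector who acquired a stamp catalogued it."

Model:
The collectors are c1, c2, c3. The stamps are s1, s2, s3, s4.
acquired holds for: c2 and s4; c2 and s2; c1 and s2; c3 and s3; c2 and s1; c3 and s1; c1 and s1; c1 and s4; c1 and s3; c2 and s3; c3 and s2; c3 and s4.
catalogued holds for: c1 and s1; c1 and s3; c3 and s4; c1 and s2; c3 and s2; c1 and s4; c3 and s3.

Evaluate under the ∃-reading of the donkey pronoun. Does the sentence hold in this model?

False

"it" takes "a stamp" as antecedent — a donkey pronoun bound across the clause boundary.
Weak reading: every collector c with some acquired-stamp has at least one acquired-stamp s such that catalogued(c,s).
Per collector: c1:✓  c2:✗  c3:✓
c2 has no witness among its acquired-stamps.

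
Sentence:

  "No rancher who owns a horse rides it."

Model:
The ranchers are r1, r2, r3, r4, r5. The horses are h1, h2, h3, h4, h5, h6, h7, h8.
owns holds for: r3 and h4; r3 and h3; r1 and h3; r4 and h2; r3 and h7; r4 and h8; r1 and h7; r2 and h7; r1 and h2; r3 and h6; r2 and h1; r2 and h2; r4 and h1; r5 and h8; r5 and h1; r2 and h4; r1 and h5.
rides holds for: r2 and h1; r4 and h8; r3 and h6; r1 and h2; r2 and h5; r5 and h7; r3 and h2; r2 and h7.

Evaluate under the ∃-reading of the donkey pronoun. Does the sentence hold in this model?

False

"it" takes "a horse" as antecedent — a donkey pronoun bound across the clause boundary.
Truth condition: for no (r,h) with owns(r,h) does rides(r,h) hold.
Restrictor pairs — does the scope hold? (r1,h2):holds  (r1,h3):fails  (r1,h5):fails  (r1,h7):fails  (r2,h1):holds  (r2,h2):fails  (r2,h4):fails  (r2,h7):holds  (r3,h3):fails  (r3,h4):fails  (r3,h6):holds  (r3,h7):fails  (r4,h1):fails  (r4,h2):fails  (r4,h8):holds  (r5,h1):fails  (r5,h8):fails
Scope holds for 5 pair(s), so the sentence is false.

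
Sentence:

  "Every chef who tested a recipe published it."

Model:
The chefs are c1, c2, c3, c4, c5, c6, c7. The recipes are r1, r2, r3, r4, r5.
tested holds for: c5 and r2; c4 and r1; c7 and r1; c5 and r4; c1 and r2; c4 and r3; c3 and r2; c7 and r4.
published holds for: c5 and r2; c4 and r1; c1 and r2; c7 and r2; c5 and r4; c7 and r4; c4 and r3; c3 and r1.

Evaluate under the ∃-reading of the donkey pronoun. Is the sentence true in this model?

"it" takes "a recipe" as antecedent — a donkey pronoun bound across the clause boundary.
Weak reading: every chef c with some tested-recipe has at least one tested-recipe r such that published(c,r).
Per chef: c1:✓  c3:✗  c4:✓  c5:✓  c7:✓
c3 has no witness among its tested-recipes.

False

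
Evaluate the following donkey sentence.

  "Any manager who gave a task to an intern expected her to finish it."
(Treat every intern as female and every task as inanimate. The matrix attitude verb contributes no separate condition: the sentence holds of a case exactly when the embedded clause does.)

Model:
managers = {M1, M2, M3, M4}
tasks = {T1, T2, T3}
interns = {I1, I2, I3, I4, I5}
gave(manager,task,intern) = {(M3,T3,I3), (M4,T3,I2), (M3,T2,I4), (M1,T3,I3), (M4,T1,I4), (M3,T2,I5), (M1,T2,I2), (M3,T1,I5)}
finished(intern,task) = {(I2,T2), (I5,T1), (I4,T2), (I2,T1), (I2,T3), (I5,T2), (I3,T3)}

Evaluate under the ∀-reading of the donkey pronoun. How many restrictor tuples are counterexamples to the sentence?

1

"her" takes "an intern" as antecedent and "it" takes "a task"; both are donkey pronouns co-varying with the restrictor.
Strong reading: for every (m,t,i) with gave(m,t,i), finished(i,t).
Restrictor triples: (M1,T2,I2)→finished(I2,T2) ✓  (M1,T3,I3)→finished(I3,T3) ✓  (M3,T1,I5)→finished(I5,T1) ✓  (M3,T2,I4)→finished(I4,T2) ✓  (M3,T2,I5)→finished(I5,T2) ✓  (M3,T3,I3)→finished(I3,T3) ✓  (M4,T1,I4)→finished(I4,T1) ✗  (M4,T3,I2)→finished(I2,T3) ✓
Counterexamples (restrictor triples failing the scope): 1.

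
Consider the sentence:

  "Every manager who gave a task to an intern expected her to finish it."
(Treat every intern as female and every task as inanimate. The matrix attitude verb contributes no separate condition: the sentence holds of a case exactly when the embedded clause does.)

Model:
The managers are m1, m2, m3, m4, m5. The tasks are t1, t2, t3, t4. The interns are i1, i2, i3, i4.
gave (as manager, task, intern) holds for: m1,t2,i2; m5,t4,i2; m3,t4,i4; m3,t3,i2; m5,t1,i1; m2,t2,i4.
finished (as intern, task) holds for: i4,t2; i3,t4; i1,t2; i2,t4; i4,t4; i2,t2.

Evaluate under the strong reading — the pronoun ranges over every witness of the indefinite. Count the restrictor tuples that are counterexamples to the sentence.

2

"her" takes "an intern" as antecedent and "it" takes "a task"; both are donkey pronouns co-varying with the restrictor.
Strong reading: for every (m,t,i) with gave(m,t,i), finished(i,t).
Restrictor triples: (m1,t2,i2)→finished(i2,t2) ✓  (m2,t2,i4)→finished(i4,t2) ✓  (m3,t3,i2)→finished(i2,t3) ✗  (m3,t4,i4)→finished(i4,t4) ✓  (m5,t1,i1)→finished(i1,t1) ✗  (m5,t4,i2)→finished(i2,t4) ✓
Counterexamples (restrictor triples failing the scope): 2.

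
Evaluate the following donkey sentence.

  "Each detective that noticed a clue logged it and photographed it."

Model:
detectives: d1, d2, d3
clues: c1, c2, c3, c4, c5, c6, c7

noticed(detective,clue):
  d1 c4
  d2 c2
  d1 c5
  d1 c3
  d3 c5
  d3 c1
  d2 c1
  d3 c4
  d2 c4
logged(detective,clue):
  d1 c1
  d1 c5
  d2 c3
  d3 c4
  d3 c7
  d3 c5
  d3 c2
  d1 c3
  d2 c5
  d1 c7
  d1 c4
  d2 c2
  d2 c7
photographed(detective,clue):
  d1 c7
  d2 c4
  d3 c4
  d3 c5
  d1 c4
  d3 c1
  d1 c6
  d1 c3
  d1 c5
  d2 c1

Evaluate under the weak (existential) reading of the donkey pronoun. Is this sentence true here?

"it" takes "a clue" as antecedent — a donkey pronoun bound across the clause boundary.
Weak reading: every detective d with some noticed-clue has at least one noticed-clue c such that logged(d,c) ∧ photographed(d,c).
Per detective: d1:✓  d2:✗  d3:✓
d2 has no witness among its noticed-clues.

False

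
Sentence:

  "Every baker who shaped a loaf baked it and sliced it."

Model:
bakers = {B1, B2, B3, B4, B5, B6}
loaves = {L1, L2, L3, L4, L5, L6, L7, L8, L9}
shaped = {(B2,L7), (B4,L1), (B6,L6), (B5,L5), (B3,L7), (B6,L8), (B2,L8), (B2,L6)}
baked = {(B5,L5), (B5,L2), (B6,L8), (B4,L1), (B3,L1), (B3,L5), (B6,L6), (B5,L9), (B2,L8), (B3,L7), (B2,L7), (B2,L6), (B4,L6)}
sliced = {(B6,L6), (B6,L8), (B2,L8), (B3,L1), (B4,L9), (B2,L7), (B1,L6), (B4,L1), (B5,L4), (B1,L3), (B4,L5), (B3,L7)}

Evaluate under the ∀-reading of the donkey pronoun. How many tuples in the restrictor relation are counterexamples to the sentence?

2

"it" takes "a loaf" as antecedent — a donkey pronoun bound across the clause boundary.
Strong reading: for every (b,l) with shaped(b,l), baked(b,l) ∧ sliced(b,l).
Restrictor pairs: (B2,L6) ✗  (B2,L7) ✓  (B2,L8) ✓  (B3,L7) ✓  (B4,L1) ✓  (B5,L5) ✗  (B6,L6) ✓  (B6,L8) ✓
Counterexamples (restrictor pairs failing the scope): 2.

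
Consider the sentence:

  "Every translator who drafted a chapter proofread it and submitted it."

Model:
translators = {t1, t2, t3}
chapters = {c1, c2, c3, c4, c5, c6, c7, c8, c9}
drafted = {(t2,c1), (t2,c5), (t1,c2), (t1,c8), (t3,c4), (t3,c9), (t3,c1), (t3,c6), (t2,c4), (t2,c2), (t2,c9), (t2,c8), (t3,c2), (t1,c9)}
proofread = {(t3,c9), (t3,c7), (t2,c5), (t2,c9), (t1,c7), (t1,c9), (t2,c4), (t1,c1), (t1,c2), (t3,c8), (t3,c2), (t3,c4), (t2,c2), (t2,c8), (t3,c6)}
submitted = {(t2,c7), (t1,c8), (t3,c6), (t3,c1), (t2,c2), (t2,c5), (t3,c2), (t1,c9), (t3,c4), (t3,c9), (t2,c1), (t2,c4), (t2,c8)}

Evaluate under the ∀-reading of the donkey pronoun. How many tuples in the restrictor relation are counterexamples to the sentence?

5

"it" takes "a chapter" as antecedent — a donkey pronoun bound across the clause boundary.
Strong reading: for every (t,c) with drafted(t,c), proofread(t,c) ∧ submitted(t,c).
Restrictor pairs: (t1,c2) ✗  (t1,c8) ✗  (t1,c9) ✓  (t2,c1) ✗  (t2,c2) ✓  (t2,c4) ✓  (t2,c5) ✓  (t2,c8) ✓  (t2,c9) ✗  (t3,c1) ✗  (t3,c2) ✓  (t3,c4) ✓  (t3,c6) ✓  (t3,c9) ✓
Counterexamples (restrictor pairs failing the scope): 5.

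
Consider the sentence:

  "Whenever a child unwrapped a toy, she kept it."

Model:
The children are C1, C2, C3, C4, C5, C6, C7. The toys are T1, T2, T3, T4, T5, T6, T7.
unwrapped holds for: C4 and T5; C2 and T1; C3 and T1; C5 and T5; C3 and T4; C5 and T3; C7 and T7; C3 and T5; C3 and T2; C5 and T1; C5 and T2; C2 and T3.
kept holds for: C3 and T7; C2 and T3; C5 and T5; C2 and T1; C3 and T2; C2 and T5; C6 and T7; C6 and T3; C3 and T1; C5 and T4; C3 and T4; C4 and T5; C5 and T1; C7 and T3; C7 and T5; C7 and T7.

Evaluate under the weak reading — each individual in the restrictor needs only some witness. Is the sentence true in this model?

True

"it" takes "a toy" as antecedent — a donkey pronoun bound across the clause boundary.
Weak reading: every child c with some unwrapped-toy has at least one unwrapped-toy t such that kept(c,t).
Per child: C2:✓  C3:✓  C4:✓  C5:✓  C7:✓
Every child in the restrictor has a witness.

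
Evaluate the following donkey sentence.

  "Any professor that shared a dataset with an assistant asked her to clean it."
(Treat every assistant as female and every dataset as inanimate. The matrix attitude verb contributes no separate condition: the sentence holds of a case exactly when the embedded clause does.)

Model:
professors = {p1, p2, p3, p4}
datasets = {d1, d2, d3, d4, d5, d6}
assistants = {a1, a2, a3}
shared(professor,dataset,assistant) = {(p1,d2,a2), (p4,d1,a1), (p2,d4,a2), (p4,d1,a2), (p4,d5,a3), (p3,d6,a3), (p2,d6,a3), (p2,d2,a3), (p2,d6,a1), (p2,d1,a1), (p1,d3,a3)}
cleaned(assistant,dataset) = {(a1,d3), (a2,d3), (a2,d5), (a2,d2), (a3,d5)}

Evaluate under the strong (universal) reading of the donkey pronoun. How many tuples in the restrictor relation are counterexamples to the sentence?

"her" takes "an assistant" as antecedent and "it" takes "a dataset"; both are donkey pronouns co-varying with the restrictor.
Strong reading: for every (p,d,a) with shared(p,d,a), cleaned(a,d).
Restrictor triples: (p1,d2,a2)→cleaned(a2,d2) ✓  (p1,d3,a3)→cleaned(a3,d3) ✗  (p2,d1,a1)→cleaned(a1,d1) ✗  (p2,d2,a3)→cleaned(a3,d2) ✗  (p2,d4,a2)→cleaned(a2,d4) ✗  (p2,d6,a1)→cleaned(a1,d6) ✗  (p2,d6,a3)→cleaned(a3,d6) ✗  (p3,d6,a3)→cleaned(a3,d6) ✗  (p4,d1,a1)→cleaned(a1,d1) ✗  (p4,d1,a2)→cleaned(a2,d1) ✗  (p4,d5,a3)→cleaned(a3,d5) ✓
Counterexamples (restrictor triples failing the scope): 9.

9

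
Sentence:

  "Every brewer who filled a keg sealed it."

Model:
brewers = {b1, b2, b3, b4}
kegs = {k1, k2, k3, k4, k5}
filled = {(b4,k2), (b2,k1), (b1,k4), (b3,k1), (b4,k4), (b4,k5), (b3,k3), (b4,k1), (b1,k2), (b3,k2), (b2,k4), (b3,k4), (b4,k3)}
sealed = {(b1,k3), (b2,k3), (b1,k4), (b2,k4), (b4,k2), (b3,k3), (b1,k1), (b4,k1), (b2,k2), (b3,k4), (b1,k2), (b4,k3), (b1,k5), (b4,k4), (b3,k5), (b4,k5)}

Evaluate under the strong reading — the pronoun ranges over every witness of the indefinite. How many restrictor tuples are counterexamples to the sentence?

3

"it" takes "a keg" as antecedent — a donkey pronoun bound across the clause boundary.
Strong reading: for every (b,k) with filled(b,k), sealed(b,k).
Restrictor pairs: (b1,k2) ✓  (b1,k4) ✓  (b2,k1) ✗  (b2,k4) ✓  (b3,k1) ✗  (b3,k2) ✗  (b3,k3) ✓  (b3,k4) ✓  (b4,k1) ✓  (b4,k2) ✓  (b4,k3) ✓  (b4,k4) ✓  (b4,k5) ✓
Counterexamples (restrictor pairs failing the scope): 3.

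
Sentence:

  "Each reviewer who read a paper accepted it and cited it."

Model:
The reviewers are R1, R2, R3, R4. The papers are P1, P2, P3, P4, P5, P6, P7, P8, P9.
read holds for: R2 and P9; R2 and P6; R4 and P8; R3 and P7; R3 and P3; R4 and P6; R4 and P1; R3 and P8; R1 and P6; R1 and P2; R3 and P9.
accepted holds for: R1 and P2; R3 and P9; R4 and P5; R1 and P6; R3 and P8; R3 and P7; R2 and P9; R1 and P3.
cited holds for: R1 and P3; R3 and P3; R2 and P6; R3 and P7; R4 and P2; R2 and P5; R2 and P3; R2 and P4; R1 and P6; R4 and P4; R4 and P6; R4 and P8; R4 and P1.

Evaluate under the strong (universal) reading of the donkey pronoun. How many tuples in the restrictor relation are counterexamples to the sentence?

9

"it" takes "a paper" as antecedent — a donkey pronoun bound across the clause boundary.
Strong reading: for every (r,p) with read(r,p), accepted(r,p) ∧ cited(r,p).
Restrictor pairs: (R1,P2) ✗  (R1,P6) ✓  (R2,P6) ✗  (R2,P9) ✗  (R3,P3) ✗  (R3,P7) ✓  (R3,P8) ✗  (R3,P9) ✗  (R4,P1) ✗  (R4,P6) ✗  (R4,P8) ✗
Counterexamples (restrictor pairs failing the scope): 9.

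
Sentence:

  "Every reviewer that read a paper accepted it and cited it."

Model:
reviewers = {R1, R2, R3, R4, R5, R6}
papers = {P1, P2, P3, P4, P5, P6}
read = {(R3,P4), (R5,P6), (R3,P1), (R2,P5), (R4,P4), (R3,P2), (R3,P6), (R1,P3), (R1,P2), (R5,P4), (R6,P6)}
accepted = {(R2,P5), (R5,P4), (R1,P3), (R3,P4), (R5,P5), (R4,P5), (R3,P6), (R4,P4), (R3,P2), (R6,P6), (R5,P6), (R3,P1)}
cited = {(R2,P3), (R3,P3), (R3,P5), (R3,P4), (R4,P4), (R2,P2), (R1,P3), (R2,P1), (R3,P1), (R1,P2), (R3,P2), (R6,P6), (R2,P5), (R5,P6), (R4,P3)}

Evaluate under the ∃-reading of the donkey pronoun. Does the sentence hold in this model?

True

"it" takes "a paper" as antecedent — a donkey pronoun bound across the clause boundary.
Weak reading: every reviewer r with some read-paper has at least one read-paper p such that accepted(r,p) ∧ cited(r,p).
Per reviewer: R1:✓  R2:✓  R3:✓  R4:✓  R5:✓  R6:✓
Every reviewer in the restrictor has a witness.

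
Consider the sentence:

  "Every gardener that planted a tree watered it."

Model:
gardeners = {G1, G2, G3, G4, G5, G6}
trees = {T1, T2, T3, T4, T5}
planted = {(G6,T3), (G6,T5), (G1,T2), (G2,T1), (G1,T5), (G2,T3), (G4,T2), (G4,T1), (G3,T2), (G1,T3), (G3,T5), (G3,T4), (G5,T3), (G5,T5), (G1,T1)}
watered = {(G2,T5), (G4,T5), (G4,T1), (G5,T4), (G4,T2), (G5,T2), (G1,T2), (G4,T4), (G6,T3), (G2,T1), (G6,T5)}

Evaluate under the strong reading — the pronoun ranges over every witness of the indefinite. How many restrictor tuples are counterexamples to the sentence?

9

"it" takes "a tree" as antecedent — a donkey pronoun bound across the clause boundary.
Strong reading: for every (g,t) with planted(g,t), watered(g,t).
Restrictor pairs: (G1,T1) ✗  (G1,T2) ✓  (G1,T3) ✗  (G1,T5) ✗  (G2,T1) ✓  (G2,T3) ✗  (G3,T2) ✗  (G3,T4) ✗  (G3,T5) ✗  (G4,T1) ✓  (G4,T2) ✓  (G5,T3) ✗  (G5,T5) ✗  (G6,T3) ✓  (G6,T5) ✓
Counterexamples (restrictor pairs failing the scope): 9.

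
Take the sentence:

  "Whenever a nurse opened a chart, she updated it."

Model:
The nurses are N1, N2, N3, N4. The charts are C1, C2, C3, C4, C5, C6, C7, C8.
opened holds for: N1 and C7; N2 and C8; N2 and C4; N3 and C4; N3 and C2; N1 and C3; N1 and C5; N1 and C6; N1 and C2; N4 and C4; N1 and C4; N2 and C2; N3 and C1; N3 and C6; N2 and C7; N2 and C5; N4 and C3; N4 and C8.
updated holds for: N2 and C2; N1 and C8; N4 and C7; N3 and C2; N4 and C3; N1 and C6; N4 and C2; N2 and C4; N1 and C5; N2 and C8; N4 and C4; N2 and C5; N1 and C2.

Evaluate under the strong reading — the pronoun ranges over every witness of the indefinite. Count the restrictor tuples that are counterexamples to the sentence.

"it" takes "a chart" as antecedent — a donkey pronoun bound across the clause boundary.
Strong reading: for every (n,c) with opened(n,c), updated(n,c).
Restrictor pairs: (N1,C2) ✓  (N1,C3) ✗  (N1,C4) ✗  (N1,C5) ✓  (N1,C6) ✓  (N1,C7) ✗  (N2,C2) ✓  (N2,C4) ✓  (N2,C5) ✓  (N2,C7) ✗  (N2,C8) ✓  (N3,C1) ✗  (N3,C2) ✓  (N3,C4) ✗  (N3,C6) ✗  (N4,C3) ✓  (N4,C4) ✓  (N4,C8) ✗
Counterexamples (restrictor pairs failing the scope): 8.

8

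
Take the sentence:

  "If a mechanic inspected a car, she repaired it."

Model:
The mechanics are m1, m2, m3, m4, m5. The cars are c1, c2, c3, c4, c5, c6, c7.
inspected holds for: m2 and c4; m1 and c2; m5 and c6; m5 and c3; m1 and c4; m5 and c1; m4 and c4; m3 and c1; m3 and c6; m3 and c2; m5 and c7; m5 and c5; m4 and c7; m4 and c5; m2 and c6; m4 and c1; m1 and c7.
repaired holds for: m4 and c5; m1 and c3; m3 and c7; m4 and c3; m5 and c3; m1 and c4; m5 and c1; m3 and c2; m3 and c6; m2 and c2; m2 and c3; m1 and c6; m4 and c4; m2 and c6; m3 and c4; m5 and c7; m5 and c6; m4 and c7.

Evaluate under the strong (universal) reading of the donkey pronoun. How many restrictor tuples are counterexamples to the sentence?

"it" takes "a car" as antecedent — a donkey pronoun bound across the clause boundary.
Strong reading: for every (m,c) with inspected(m,c), repaired(m,c).
Restrictor pairs: (m1,c2) ✗  (m1,c4) ✓  (m1,c7) ✗  (m2,c4) ✗  (m2,c6) ✓  (m3,c1) ✗  (m3,c2) ✓  (m3,c6) ✓  (m4,c1) ✗  (m4,c4) ✓  (m4,c5) ✓  (m4,c7) ✓  (m5,c1) ✓  (m5,c3) ✓  (m5,c5) ✗  (m5,c6) ✓  (m5,c7) ✓
Counterexamples (restrictor pairs failing the scope): 6.

6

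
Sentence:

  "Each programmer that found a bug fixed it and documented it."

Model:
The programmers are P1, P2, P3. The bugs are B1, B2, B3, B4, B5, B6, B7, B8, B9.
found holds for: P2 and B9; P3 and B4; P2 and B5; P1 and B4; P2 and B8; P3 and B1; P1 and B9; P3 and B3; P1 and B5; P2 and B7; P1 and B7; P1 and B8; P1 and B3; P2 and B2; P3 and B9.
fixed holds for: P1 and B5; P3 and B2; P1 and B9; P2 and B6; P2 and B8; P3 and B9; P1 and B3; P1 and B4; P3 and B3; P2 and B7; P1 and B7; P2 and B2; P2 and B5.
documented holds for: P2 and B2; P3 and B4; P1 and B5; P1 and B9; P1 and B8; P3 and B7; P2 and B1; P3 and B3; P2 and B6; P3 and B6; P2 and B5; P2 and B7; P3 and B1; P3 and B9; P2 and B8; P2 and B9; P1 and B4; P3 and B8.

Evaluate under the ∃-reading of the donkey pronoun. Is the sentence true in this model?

"it" takes "a bug" as antecedent — a donkey pronoun bound across the clause boundary.
Weak reading: every programmer p with some found-bug has at least one found-bug b such that fixed(p,b) ∧ documented(p,b).
Per programmer: P1:✓  P2:✓  P3:✓
Every programmer in the restrictor has a witness.

True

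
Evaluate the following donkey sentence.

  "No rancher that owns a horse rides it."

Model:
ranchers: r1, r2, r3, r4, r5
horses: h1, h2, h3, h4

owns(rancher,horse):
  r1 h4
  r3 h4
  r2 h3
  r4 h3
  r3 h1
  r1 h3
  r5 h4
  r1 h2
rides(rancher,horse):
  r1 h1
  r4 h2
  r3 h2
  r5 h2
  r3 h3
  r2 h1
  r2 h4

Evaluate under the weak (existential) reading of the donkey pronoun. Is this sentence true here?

True

"it" takes "a horse" as antecedent — a donkey pronoun bound across the clause boundary.
Truth condition: for no (r,h) with owns(r,h) does rides(r,h) hold.
Restrictor pairs — does the scope hold? (r1,h2):fails  (r1,h3):fails  (r1,h4):fails  (r2,h3):fails  (r3,h1):fails  (r3,h4):fails  (r4,h3):fails  (r5,h4):fails
Scope holds for no restrictor pair, so the sentence is true.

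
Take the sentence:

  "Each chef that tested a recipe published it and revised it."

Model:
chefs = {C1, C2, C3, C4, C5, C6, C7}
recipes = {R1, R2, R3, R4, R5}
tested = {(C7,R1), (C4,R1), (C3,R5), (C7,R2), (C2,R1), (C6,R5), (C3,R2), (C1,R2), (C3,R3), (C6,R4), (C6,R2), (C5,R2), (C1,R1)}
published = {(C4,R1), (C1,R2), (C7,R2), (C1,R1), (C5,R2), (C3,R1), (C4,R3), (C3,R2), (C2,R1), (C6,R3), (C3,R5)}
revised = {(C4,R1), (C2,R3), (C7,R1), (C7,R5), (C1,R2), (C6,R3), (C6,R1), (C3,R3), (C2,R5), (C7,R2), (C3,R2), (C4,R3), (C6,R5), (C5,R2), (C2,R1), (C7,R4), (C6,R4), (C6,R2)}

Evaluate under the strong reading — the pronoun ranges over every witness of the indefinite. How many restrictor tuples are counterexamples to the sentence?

"it" takes "a recipe" as antecedent — a donkey pronoun bound across the clause boundary.
Strong reading: for every (c,r) with tested(c,r), published(c,r) ∧ revised(c,r).
Restrictor pairs: (C1,R1) ✗  (C1,R2) ✓  (C2,R1) ✓  (C3,R2) ✓  (C3,R3) ✗  (C3,R5) ✗  (C4,R1) ✓  (C5,R2) ✓  (C6,R2) ✗  (C6,R4) ✗  (C6,R5) ✗  (C7,R1) ✗  (C7,R2) ✓
Counterexamples (restrictor pairs failing the scope): 7.

7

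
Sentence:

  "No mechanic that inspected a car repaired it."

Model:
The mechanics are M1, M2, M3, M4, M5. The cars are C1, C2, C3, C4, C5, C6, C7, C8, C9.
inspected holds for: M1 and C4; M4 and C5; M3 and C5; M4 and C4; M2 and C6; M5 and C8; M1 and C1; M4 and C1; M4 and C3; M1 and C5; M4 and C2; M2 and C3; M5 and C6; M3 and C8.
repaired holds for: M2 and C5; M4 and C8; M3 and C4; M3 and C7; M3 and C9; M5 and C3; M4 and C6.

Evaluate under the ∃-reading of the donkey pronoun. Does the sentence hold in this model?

True

"it" takes "a car" as antecedent — a donkey pronoun bound across the clause boundary.
Truth condition: for no (m,c) with inspected(m,c) does repaired(m,c) hold.
Restrictor pairs — does the scope hold? (M1,C1):fails  (M1,C4):fails  (M1,C5):fails  (M2,C3):fails  (M2,C6):fails  (M3,C5):fails  (M3,C8):fails  (M4,C1):fails  (M4,C2):fails  (M4,C3):fails  (M4,C4):fails  (M4,C5):fails  (M5,C6):fails  (M5,C8):fails
Scope holds for no restrictor pair, so the sentence is true.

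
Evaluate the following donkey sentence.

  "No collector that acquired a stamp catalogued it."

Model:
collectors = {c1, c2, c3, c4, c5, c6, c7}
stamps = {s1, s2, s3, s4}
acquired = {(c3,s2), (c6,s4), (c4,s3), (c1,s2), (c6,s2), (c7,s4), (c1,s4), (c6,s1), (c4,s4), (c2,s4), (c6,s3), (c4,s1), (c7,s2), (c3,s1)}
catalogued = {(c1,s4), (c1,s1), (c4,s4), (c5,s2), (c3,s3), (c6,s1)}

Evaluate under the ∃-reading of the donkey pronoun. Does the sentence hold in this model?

False

"it" takes "a stamp" as antecedent — a donkey pronoun bound across the clause boundary.
Truth condition: for no (c,s) with acquired(c,s) does catalogued(c,s) hold.
Restrictor pairs — does the scope hold? (c1,s2):fails  (c1,s4):holds  (c2,s4):fails  (c3,s1):fails  (c3,s2):fails  (c4,s1):fails  (c4,s3):fails  (c4,s4):holds  (c6,s1):holds  (c6,s2):fails  (c6,s3):fails  (c6,s4):fails  (c7,s2):fails  (c7,s4):fails
Scope holds for 3 pair(s), so the sentence is false.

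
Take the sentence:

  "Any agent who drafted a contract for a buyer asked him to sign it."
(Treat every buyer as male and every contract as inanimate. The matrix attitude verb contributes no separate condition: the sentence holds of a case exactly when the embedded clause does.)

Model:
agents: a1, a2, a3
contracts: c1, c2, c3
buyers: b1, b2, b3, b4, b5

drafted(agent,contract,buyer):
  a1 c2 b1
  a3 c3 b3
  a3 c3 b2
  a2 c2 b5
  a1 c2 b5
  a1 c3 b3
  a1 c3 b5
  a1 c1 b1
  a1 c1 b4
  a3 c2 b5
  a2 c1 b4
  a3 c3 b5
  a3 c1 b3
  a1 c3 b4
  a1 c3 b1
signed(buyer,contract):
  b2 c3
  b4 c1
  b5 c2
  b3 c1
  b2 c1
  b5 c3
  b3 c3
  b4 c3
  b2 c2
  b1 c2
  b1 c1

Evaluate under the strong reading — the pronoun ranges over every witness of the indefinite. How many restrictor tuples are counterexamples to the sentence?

1

"him" takes "a buyer" as antecedent and "it" takes "a contract"; both are donkey pronouns co-varying with the restrictor.
Strong reading: for every (a,c,b) with drafted(a,c,b), signed(b,c).
Restrictor triples: (a1,c1,b1)→signed(b1,c1) ✓  (a1,c1,b4)→signed(b4,c1) ✓  (a1,c2,b1)→signed(b1,c2) ✓  (a1,c2,b5)→signed(b5,c2) ✓  (a1,c3,b1)→signed(b1,c3) ✗  (a1,c3,b3)→signed(b3,c3) ✓  (a1,c3,b4)→signed(b4,c3) ✓  (a1,c3,b5)→signed(b5,c3) ✓  (a2,c1,b4)→signed(b4,c1) ✓  (a2,c2,b5)→signed(b5,c2) ✓  (a3,c1,b3)→signed(b3,c1) ✓  (a3,c2,b5)→signed(b5,c2) ✓  (a3,c3,b2)→signed(b2,c3) ✓  (a3,c3,b3)→signed(b3,c3) ✓  (a3,c3,b5)→signed(b5,c3) ✓
Counterexamples (restrictor triples failing the scope): 1.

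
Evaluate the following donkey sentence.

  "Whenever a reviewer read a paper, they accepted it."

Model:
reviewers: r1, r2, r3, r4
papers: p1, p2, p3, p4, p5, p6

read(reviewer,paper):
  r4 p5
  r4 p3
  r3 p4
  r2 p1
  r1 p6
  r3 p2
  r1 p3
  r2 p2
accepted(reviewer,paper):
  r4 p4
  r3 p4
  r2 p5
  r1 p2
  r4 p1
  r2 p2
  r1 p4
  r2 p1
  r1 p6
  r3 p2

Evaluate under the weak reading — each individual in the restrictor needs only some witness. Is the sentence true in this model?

"it" takes "a paper" as antecedent — a donkey pronoun bound across the clause boundary.
Weak reading: every reviewer r with some read-paper has at least one read-paper p such that accepted(r,p).
Per reviewer: r1:✓  r2:✓  r3:✓  r4:✗
r4 has no witness among its read-papers.

False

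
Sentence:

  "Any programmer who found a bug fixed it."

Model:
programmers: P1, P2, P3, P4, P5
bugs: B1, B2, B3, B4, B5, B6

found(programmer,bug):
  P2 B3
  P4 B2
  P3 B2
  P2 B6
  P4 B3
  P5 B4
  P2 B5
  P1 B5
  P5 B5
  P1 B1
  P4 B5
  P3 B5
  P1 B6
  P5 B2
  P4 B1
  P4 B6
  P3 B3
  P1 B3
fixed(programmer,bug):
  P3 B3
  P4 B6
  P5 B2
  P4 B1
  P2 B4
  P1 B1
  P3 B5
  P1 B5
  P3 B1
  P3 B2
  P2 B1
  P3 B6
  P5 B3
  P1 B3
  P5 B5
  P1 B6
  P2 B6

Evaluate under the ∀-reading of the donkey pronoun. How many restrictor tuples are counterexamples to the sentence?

"it" takes "a bug" as antecedent — a donkey pronoun bound across the clause boundary.
Strong reading: for every (p,b) with found(p,b), fixed(p,b).
Restrictor pairs: (P1,B1) ✓  (P1,B3) ✓  (P1,B5) ✓  (P1,B6) ✓  (P2,B3) ✗  (P2,B5) ✗  (P2,B6) ✓  (P3,B2) ✓  (P3,B3) ✓  (P3,B5) ✓  (P4,B1) ✓  (P4,B2) ✗  (P4,B3) ✗  (P4,B5) ✗  (P4,B6) ✓  (P5,B2) ✓  (P5,B4) ✗  (P5,B5) ✓
Counterexamples (restrictor pairs failing the scope): 6.

6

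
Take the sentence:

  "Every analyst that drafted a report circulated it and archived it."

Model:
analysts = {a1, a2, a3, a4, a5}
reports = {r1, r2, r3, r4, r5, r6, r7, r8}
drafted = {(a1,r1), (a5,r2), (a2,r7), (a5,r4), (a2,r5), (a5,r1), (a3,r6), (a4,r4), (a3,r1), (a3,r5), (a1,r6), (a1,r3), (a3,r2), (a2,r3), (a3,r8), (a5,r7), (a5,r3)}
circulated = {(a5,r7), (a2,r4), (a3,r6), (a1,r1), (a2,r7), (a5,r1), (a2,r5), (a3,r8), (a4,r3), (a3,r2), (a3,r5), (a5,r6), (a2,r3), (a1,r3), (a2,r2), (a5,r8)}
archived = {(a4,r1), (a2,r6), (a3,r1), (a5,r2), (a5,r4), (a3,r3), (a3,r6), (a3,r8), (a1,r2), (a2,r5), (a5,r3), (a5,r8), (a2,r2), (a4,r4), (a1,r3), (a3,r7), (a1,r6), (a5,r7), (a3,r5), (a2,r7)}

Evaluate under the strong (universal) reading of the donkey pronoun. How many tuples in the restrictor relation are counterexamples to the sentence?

"it" takes "a report" as antecedent — a donkey pronoun bound across the clause boundary.
Strong reading: for every (a,r) with drafted(a,r), circulated(a,r) ∧ archived(a,r).
Restrictor pairs: (a1,r1) ✗  (a1,r3) ✓  (a1,r6) ✗  (a2,r3) ✗  (a2,r5) ✓  (a2,r7) ✓  (a3,r1) ✗  (a3,r2) ✗  (a3,r5) ✓  (a3,r6) ✓  (a3,r8) ✓  (a4,r4) ✗  (a5,r1) ✗  (a5,r2) ✗  (a5,r3) ✗  (a5,r4) ✗  (a5,r7) ✓
Counterexamples (restrictor pairs failing the scope): 10.

10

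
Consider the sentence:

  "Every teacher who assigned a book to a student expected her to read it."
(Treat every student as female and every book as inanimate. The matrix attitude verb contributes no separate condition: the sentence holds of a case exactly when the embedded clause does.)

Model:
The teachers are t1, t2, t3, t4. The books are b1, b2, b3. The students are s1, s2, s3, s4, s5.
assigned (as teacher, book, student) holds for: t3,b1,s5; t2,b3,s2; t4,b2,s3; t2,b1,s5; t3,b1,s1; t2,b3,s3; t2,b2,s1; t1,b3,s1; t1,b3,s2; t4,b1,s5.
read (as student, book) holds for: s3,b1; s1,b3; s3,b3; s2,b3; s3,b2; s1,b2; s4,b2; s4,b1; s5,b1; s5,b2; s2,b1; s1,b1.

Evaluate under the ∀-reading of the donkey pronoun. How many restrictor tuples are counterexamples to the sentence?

0

"her" takes "a student" as antecedent and "it" takes "a book"; both are donkey pronouns co-varying with the restrictor.
Strong reading: for every (t,b,s) with assigned(t,b,s), read(s,b).
Restrictor triples: (t1,b3,s1)→read(s1,b3) ✓  (t1,b3,s2)→read(s2,b3) ✓  (t2,b1,s5)→read(s5,b1) ✓  (t2,b2,s1)→read(s1,b2) ✓  (t2,b3,s2)→read(s2,b3) ✓  (t2,b3,s3)→read(s3,b3) ✓  (t3,b1,s1)→read(s1,b1) ✓  (t3,b1,s5)→read(s5,b1) ✓  (t4,b1,s5)→read(s5,b1) ✓  (t4,b2,s3)→read(s3,b2) ✓
Counterexamples (restrictor triples failing the scope): 0.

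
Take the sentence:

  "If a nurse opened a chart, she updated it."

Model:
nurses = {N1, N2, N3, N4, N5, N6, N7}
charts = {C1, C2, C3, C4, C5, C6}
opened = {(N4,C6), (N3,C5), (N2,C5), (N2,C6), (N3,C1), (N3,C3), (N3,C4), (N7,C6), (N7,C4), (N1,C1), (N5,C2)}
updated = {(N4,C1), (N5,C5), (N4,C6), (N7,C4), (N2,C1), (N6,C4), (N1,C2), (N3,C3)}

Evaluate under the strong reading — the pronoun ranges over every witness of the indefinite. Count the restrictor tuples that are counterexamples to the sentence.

8

"it" takes "a chart" as antecedent — a donkey pronoun bound across the clause boundary.
Strong reading: for every (n,c) with opened(n,c), updated(n,c).
Restrictor pairs: (N1,C1) ✗  (N2,C5) ✗  (N2,C6) ✗  (N3,C1) ✗  (N3,C3) ✓  (N3,C4) ✗  (N3,C5) ✗  (N4,C6) ✓  (N5,C2) ✗  (N7,C4) ✓  (N7,C6) ✗
Counterexamples (restrictor pairs failing the scope): 8.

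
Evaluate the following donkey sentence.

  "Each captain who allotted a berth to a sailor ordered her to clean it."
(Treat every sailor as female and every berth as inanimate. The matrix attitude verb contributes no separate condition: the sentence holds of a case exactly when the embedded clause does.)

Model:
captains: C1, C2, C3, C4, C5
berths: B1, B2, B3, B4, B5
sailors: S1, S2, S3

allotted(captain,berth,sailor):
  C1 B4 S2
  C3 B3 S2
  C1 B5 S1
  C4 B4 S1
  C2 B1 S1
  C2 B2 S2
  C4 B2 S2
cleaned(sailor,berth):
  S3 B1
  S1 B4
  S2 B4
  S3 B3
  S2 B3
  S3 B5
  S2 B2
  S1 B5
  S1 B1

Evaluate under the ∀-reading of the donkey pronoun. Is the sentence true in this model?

True

"her" takes "a sailor" as antecedent and "it" takes "a berth"; both are donkey pronouns co-varying with the restrictor.
Strong reading: for every (c,b,s) with allotted(c,b,s), cleaned(s,b).
Restrictor triples: (C1,B4,S2)→cleaned(S2,B4) ✓  (C1,B5,S1)→cleaned(S1,B5) ✓  (C2,B1,S1)→cleaned(S1,B1) ✓  (C2,B2,S2)→cleaned(S2,B2) ✓  (C3,B3,S2)→cleaned(S2,B3) ✓  (C4,B2,S2)→cleaned(S2,B2) ✓  (C4,B4,S1)→cleaned(S1,B4) ✓
Every restrictor triple satisfies the scope.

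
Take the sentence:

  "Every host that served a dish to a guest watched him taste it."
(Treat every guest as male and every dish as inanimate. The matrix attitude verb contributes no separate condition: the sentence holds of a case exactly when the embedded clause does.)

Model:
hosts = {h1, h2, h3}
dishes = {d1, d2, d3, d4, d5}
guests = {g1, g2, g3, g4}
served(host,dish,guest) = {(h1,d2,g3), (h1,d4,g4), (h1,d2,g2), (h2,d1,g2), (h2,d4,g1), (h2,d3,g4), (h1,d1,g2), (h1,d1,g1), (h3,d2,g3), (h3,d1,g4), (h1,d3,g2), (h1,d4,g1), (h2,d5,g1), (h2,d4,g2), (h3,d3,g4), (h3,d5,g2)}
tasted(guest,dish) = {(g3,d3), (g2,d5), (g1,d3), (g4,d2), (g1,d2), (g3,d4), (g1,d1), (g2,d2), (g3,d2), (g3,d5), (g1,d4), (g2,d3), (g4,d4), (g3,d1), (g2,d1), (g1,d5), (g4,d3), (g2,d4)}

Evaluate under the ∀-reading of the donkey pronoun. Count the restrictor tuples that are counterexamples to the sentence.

1

"him" takes "a guest" as antecedent and "it" takes "a dish"; both are donkey pronouns co-varying with the restrictor.
Strong reading: for every (h,d,g) with served(h,d,g), tasted(g,d).
Restrictor triples: (h1,d1,g1)→tasted(g1,d1) ✓  (h1,d1,g2)→tasted(g2,d1) ✓  (h1,d2,g2)→tasted(g2,d2) ✓  (h1,d2,g3)→tasted(g3,d2) ✓  (h1,d3,g2)→tasted(g2,d3) ✓  (h1,d4,g1)→tasted(g1,d4) ✓  (h1,d4,g4)→tasted(g4,d4) ✓  (h2,d1,g2)→tasted(g2,d1) ✓  (h2,d3,g4)→tasted(g4,d3) ✓  (h2,d4,g1)→tasted(g1,d4) ✓  (h2,d4,g2)→tasted(g2,d4) ✓  (h2,d5,g1)→tasted(g1,d5) ✓  (h3,d1,g4)→tasted(g4,d1) ✗  (h3,d2,g3)→tasted(g3,d2) ✓  (h3,d3,g4)→tasted(g4,d3) ✓  (h3,d5,g2)→tasted(g2,d5) ✓
Counterexamples (restrictor triples failing the scope): 1.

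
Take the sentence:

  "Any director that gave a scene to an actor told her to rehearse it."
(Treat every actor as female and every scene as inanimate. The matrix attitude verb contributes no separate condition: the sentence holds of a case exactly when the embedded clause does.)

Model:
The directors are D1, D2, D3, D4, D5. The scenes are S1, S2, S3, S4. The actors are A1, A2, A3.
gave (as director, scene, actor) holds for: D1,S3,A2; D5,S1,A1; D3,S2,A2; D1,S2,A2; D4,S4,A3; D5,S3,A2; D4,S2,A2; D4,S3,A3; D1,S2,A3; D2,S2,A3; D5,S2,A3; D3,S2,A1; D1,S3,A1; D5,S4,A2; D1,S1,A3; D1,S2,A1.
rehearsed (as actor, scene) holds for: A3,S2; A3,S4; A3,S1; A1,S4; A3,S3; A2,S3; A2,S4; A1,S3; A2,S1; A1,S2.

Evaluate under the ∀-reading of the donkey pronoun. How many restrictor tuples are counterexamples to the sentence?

4

"her" takes "an actor" as antecedent and "it" takes "a scene"; both are donkey pronouns co-varying with the restrictor.
Strong reading: for every (d,s,a) with gave(d,s,a), rehearsed(a,s).
Restrictor triples: (D1,S1,A3)→rehearsed(A3,S1) ✓  (D1,S2,A1)→rehearsed(A1,S2) ✓  (D1,S2,A2)→rehearsed(A2,S2) ✗  (D1,S2,A3)→rehearsed(A3,S2) ✓  (D1,S3,A1)→rehearsed(A1,S3) ✓  (D1,S3,A2)→rehearsed(A2,S3) ✓  (D2,S2,A3)→rehearsed(A3,S2) ✓  (D3,S2,A1)→rehearsed(A1,S2) ✓  (D3,S2,A2)→rehearsed(A2,S2) ✗  (D4,S2,A2)→rehearsed(A2,S2) ✗  (D4,S3,A3)→rehearsed(A3,S3) ✓  (D4,S4,A3)→rehearsed(A3,S4) ✓  (D5,S1,A1)→rehearsed(A1,S1) ✗  (D5,S2,A3)→rehearsed(A3,S2) ✓  (D5,S3,A2)→rehearsed(A2,S3) ✓  (D5,S4,A2)→rehearsed(A2,S4) ✓
Counterexamples (restrictor triples failing the scope): 4.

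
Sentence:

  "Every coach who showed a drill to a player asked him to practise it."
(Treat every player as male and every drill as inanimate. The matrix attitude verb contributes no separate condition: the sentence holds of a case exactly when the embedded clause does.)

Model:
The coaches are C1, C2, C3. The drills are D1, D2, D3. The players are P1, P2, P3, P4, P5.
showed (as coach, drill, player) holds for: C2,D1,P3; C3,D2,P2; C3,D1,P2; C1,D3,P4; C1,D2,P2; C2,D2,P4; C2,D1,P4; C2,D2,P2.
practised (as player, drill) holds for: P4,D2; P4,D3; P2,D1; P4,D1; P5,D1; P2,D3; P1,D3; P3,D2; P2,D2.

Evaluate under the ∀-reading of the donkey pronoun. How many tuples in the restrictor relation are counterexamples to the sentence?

"him" takes "a player" as antecedent and "it" takes "a drill"; both are donkey pronouns co-varying with the restrictor.
Strong reading: for every (c,d,p) with showed(c,d,p), practised(p,d).
Restrictor triples: (C1,D2,P2)→practised(P2,D2) ✓  (C1,D3,P4)→practised(P4,D3) ✓  (C2,D1,P3)→practised(P3,D1) ✗  (C2,D1,P4)→practised(P4,D1) ✓  (C2,D2,P2)→practised(P2,D2) ✓  (C2,D2,P4)→practised(P4,D2) ✓  (C3,D1,P2)→practised(P2,D1) ✓  (C3,D2,P2)→practised(P2,D2) ✓
Counterexamples (restrictor triples failing the scope): 1.

1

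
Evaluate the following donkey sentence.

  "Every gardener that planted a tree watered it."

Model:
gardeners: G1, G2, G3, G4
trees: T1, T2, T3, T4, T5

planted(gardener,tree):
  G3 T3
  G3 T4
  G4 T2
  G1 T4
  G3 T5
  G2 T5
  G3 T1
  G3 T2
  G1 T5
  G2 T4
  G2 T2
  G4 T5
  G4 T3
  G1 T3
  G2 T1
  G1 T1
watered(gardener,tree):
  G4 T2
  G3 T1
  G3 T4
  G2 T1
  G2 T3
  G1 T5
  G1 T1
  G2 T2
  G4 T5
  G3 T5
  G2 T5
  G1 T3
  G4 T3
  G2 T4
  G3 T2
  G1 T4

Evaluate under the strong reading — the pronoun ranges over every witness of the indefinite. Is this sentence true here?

"it" takes "a tree" as antecedent — a donkey pronoun bound across the clause boundary.
Strong reading: for every (g,t) with planted(g,t), watered(g,t).
Restrictor pairs: (G1,T1) ✓  (G1,T3) ✓  (G1,T4) ✓  (G1,T5) ✓  (G2,T1) ✓  (G2,T2) ✓  (G2,T4) ✓  (G2,T5) ✓  (G3,T1) ✓  (G3,T2) ✓  (G3,T3) ✗  (G3,T4) ✓  (G3,T5) ✓  (G4,T2) ✓  (G4,T3) ✓  (G4,T5) ✓
Counterexample: (G3,T3) is in planted but fails the scope.

False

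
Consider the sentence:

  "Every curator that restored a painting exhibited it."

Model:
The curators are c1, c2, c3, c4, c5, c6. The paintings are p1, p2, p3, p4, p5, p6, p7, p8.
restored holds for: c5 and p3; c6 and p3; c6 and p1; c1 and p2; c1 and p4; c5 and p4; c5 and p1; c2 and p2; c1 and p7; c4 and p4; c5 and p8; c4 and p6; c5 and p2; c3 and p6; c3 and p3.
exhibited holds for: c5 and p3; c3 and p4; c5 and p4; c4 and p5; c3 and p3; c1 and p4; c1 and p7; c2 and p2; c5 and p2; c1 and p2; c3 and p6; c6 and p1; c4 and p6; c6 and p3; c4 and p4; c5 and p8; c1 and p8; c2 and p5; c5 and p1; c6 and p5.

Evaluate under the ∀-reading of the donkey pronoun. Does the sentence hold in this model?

"it" takes "a painting" as antecedent — a donkey pronoun bound across the clause boundary.
Strong reading: for every (c,p) with restored(c,p), exhibited(c,p).
Restrictor pairs: (c1,p2) ✓  (c1,p4) ✓  (c1,p7) ✓  (c2,p2) ✓  (c3,p3) ✓  (c3,p6) ✓  (c4,p4) ✓  (c4,p6) ✓  (c5,p1) ✓  (c5,p2) ✓  (c5,p3) ✓  (c5,p4) ✓  (c5,p8) ✓  (c6,p1) ✓  (c6,p3) ✓
Every restrictor pair satisfies the scope.

True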